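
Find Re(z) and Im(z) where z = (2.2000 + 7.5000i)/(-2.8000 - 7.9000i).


Multiply by conjugate: (2.2000 + 7.5000i)(-2.8000 + 7.9000i) / ((-2.8)^2 + (-7.9)^2)
Numerator real = 2.2*(-2.8) + 7.5*(-7.9) = -65.41
Numerator imag = 7.5*(-2.8) - 2.2*(-7.9) = -3.62
Denominator = 70.25
Re(z) = -65.41/70.25 = -0.9311
Im(z) = -3.62/70.25 = -0.0515

Re(z) = -0.9311, Im(z) = -0.0515


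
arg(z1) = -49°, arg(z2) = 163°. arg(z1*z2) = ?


arg(z1*z2) = -49° + 163° = 114°
Normalized to (-180°, 180°]: 114°

114°


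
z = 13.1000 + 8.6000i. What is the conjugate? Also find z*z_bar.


z_bar = 13.1000 - 8.6000i
z*z_bar = 13.1^2 + 8.6^2 = 171.61 + 73.96 = 245.57

z_bar = 13.1000 - 8.6000i, z*z_bar = 245.57


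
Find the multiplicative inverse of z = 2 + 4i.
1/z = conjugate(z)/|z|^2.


|z|^2 = 4+16 = 20
1/z = (2 - 4i)/20

1/z = 0.1000 - 0.2000i


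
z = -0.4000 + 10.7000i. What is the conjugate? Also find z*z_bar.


z_bar = -0.4000 - 10.7000i
z*z_bar = (-0.4)^2 + 10.7^2 = 0.16 + 114.49 = 114.65

z_bar = -0.4000 - 10.7000i, z*z_bar = 114.65


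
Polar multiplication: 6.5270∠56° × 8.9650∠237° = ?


r = 6.5270 * 8.9650 = 58.5146
theta = 56° + 237° = 293° = 293° (mod 360)

58.5146 cis(293°)


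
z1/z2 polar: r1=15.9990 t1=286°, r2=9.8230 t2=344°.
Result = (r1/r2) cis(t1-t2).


r = 15.9990 / 9.8230 = 1.6287
theta = 286° - 344° = -58° = 302° (mod 360)

1.6287 cis(302°)


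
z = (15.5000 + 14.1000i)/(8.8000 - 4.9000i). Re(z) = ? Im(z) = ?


Multiply by conjugate: (15.5000 + 14.1000i)(8.8000 + 4.9000i) / (8.8^2 + (-4.9)^2)
Numerator real = 15.5*8.8 + 14.1*(-4.9) = 67.31
Numerator imag = 14.1*8.8 - 15.5*(-4.9) = 200.03
Denominator = 101.45
Re(z) = 67.31/101.45 = 0.6635
Im(z) = 200.03/101.45 = 1.9717

Re(z) = 0.6635, Im(z) = 1.9717


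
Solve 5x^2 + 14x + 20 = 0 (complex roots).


disc = 14^2 - 4*5*20 = 196 - 400 = -204
sqrt(|disc|) = sqrt(204) = 14.2829
Real part = -14/(2*5) = -1.4000
Imag part = 14.2829/(2*5) = 1.4283

-1.4000 ± 1.4283i


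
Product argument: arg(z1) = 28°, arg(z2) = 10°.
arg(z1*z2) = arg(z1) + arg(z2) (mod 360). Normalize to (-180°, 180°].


arg(z1*z2) = 28° + 10° = 38°
Normalized to (-180°, 180°]: 38°

38°


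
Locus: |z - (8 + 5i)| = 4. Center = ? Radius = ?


|z - z0| = r is a circle with center z0 and radius r.
Center = (8, 5), radius = 4

Circle with center (8, 5) and radius 4


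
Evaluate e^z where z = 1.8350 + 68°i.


e^1.8350 = 6.2651
cos(68°) = 0.37461
sin(68°) = 0.92718
Real = 6.2651*0.37461 = 2.3470
Imag = 6.2651*0.92718 = 5.8089

2.3470 + 5.8089i


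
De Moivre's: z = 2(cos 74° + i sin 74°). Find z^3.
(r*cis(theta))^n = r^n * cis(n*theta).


r^3 = 2^3 = 8
n*theta = 3*74° = 222° = 222° (mod 360)
a = 8*cos(222°) = -5.9452
b = 8*sin(222°) = -5.3530

8 cis(222°) = -5.9452 - 5.3530i


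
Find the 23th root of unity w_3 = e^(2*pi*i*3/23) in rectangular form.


Angle = 360*3/23 = 46.9565°
a = cos(46.9565°) = 0.6826
b = sin(46.9565°) = 0.7308

0.6826 + 0.7308i


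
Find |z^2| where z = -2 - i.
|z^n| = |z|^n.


|z| = sqrt(4+1) = sqrt(5) = 2.2361
|z^2| = |z|^2 = (sqrt(5))^2 = 5

|z^2| = 5


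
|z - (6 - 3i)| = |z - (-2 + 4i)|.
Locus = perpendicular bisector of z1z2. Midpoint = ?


Equal distances means the locus is the perpendicular bisector of z1 and z2.
Midpoint = ((6+(-2))/2, (-3+4)/2) = (2.0000, 0.5000)

Perpendicular bisector through (2.0000, 0.5000)


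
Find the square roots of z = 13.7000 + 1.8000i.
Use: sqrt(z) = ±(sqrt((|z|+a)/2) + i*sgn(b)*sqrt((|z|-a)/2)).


|z| = sqrt(187.69+3.24) = 13.8177
sqrt((|z|+a)/2) = sqrt((13.8177+13.7)/2) = sqrt(13.7589) = 3.7093
sqrt((|z|-a)/2) = sqrt((13.8177-13.7)/2) = sqrt(0.0589) = 0.2426

±(3.7093 + 0.2426i) i.e. 3.7093 + 0.2426i and -3.7093 - 0.2426i


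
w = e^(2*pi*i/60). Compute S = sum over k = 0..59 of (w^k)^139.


The roots are w_k = w^k with w = e^(2*pi*i/60), and (w^k)^139 = (w^139)^k.
So S = 1 + u + u^2 + ... + u^(59) with u = w^139.
139 = 2*60 + 19, so 139 is not a multiple of 60: u = (w^60)^2 * w^19 = w^19 ≠ 1 (w is a primitive 60th root), while u^60 = (w^60)^139 = 1.
Geometric series: S = (1 - u^60)/(1 - u) = (1 - 1)/(1 - u) = 0

S = 0


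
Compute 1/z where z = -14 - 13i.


|z|^2 = 196+169 = 365
1/z = (-14 + 13i)/365

1/z = -0.0384 + 0.0356i


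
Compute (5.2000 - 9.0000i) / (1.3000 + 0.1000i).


Conjugate of z2 = 1.3000 - 0.1000i
Numerator: (5.2000 - 9.0000i)(1.3000 - 0.1000i) = 5.8600 - 12.2200i
Denominator: 1.3^2 + 0.1^2 = 1.7
Result = (5.8600 - 12.2200i)/1.7

3.4471 - 7.1882i


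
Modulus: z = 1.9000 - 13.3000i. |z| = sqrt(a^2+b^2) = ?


|z| = sqrt(1.9^2 + (-13.3)^2) = sqrt(3.61 + 176.89) = sqrt(180.5) = 13.4350

|z| = 13.4350


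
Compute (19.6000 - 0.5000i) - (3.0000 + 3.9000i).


Real: 19.6 - 3 = 16.6
Imag: -0.5 - 3.9 = -4.4

16.6000 - 4.4000i


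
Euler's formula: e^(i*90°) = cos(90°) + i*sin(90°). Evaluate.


cos(90°) = 0
sin(90°) = 1.0000

e^(i*90°) = 0 + 1.0000i


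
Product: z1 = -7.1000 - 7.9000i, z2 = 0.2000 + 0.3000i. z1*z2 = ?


Real = -7.1*0.2 - (-7.9)*0.3 = -1.42 - (-2.37) = 0.95
Imag = -7.1*0.3 + 0.2*(-7.9) = -2.13 - (1.58) = -3.71

0.9500 - 3.7100i


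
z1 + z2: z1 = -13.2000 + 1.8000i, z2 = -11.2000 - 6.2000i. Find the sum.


Real: -13.2 - 11.2 = -24.4
Imag: 1.8 - 6.2 = -4.4

-24.4000 - 4.4000i


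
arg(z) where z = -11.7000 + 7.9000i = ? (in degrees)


Re = -11.7, Im = 7.9
arg = atan2(7.9, -11.7) = 145.9722 degrees

arg(z) = 145.9722 degrees


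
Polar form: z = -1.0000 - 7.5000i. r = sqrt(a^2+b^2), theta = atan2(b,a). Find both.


r = sqrt(1+56.25) = sqrt(57.25) = 7.5664
theta = atan2(-7.5, -1) = -97.5946 degrees

r = 7.5664, theta = -97.5946 degrees


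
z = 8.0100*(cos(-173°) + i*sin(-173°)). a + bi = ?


a = 8.0100*cos(-173°) = 8.0100*(-0.99255) = -7.9503
b = 8.0100*sin(-173°) = 8.0100*(-0.12187) = -0.9762

-7.9503 - 0.9762i


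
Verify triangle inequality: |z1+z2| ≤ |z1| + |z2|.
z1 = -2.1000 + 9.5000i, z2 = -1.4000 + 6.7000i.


|z1| = sqrt((-2.1)^2 + 9.5^2) = sqrt(94.66) = 9.7293
|z2| = sqrt((-1.4)^2 + 6.7^2) = sqrt(46.85) = 6.8447
z1+z2 = -3.5000 + 16.2000i
|z1+z2| = sqrt(274.69) = 16.5738
|z1|+|z2| = 9.7293 + 6.8447 = 16.5740

|z1+z2| = 16.5738 ≤ |z1|+|z2| = 16.5740 (verified)


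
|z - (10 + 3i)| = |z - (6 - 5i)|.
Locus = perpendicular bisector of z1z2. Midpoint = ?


Equal distances means the locus is the perpendicular bisector of z1 and z2.
Midpoint = ((10+6)/2, (3+(-5))/2) = (8.0000, -1.0000)

Perpendicular bisector through (8.0000, -1.0000)


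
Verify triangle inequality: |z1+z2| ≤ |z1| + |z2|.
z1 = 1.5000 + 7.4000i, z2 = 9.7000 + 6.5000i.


|z1| = sqrt(1.5^2 + 7.4^2) = sqrt(57.01) = 7.5505
|z2| = sqrt(9.7^2 + 6.5^2) = sqrt(136.34) = 11.6765
z1+z2 = 11.2000 + 13.9000i
|z1+z2| = sqrt(318.65) = 17.8508
|z1|+|z2| = 7.5505 + 11.6765 = 19.2270

|z1+z2| = 17.8508 ≤ |z1|+|z2| = 19.2270 (verified)


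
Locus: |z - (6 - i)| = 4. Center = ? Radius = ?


|z - z0| = r is a circle with center z0 and radius r.
Center = (6, -1), radius = 4

Circle with center (6, -1) and radius 4


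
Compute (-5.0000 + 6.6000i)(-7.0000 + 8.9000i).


Real = -5*(-7) - 6.6*8.9 = 35 - 58.74 = -23.74
Imag = -5*8.9 - (7)*6.6 = -44.5 - (46.2) = -90.7

-23.7400 - 90.7000i


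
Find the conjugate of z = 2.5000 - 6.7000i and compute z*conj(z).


z_bar = 2.5000 + 6.7000i
z*z_bar = 2.5^2 + (-6.7)^2 = 6.25 + 44.89 = 51.14

z_bar = 2.5000 + 6.7000i, z*z_bar = 51.14


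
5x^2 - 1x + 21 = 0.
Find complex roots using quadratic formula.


disc = (-1)^2 - 4*5*21 = 1 - 420 = -419
sqrt(|disc|) = sqrt(419) = 20.4695
Real part = 1/(2*5) = 0.1000
Imag part = 20.4695/(2*5) = 2.0469

0.1000 ± 2.0469i


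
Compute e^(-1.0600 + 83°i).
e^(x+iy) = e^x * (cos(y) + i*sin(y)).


e^-1.0600 = 0.3465
cos(83°) = 0.1219
sin(83°) = 0.9925
Real = 0.3465*0.1219 = 0.0422
Imag = 0.3465*0.9925 = 0.3439

0.0422 + 0.3439i


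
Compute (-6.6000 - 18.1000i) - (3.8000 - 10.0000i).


Real: -6.6 - 3.8 = -10.4
Imag: -18.1 + 10 = -8.1

-10.4000 - 8.1000i


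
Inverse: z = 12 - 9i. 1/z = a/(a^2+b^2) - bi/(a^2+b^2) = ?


|z|^2 = 144+81 = 225
1/z = (12 + 9i)/225

1/z = 0.0533 + 0.0400i


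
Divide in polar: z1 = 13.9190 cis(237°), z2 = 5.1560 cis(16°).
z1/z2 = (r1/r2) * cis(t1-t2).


r = 13.9190 / 5.1560 = 2.6996
theta = 237° - 16° = 221° = 221° (mod 360)

2.6996 cis(221°)


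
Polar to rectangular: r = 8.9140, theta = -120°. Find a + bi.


a = 8.9140*cos(-120°) = 8.9140*(-0.5) = -4.4570
b = 8.9140*sin(-120°) = 8.9140*(-0.86603) = -7.7198

-4.4570 - 7.7198i


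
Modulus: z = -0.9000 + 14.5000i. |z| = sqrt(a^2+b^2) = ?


|z| = sqrt((-0.9)^2 + 14.5^2) = sqrt(0.81 + 210.25) = sqrt(211.06) = 14.5279

|z| = 14.5279


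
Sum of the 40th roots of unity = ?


The sum of all 40th roots of unity is 0.
Geometric series: (1 - w^40)/(1 - w) = (1-1)/(1-w) = 0 since w^40 = 1, w ≠ 1.
Alternatively: coefficient of z^39 in z^40 - 1 is 0.

0


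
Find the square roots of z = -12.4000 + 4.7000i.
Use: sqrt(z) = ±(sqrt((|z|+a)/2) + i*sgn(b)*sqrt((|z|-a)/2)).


|z| = sqrt(153.76+22.09) = 13.2608
sqrt((|z|+a)/2) = sqrt((13.2608+(-12.4))/2) = sqrt(0.4304) = 0.6561
sqrt((|z|-a)/2) = sqrt((13.2608-(-12.4))/2) = sqrt(12.8304) = 3.5820

±(0.6561 + 3.5820i) i.e. 0.6561 + 3.5820i and -0.6561 - 3.5820i


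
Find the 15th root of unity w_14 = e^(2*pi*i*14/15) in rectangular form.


Angle = 360*14/15 = 336°
a = cos(336°) = 0.9135
b = sin(336°) = -0.4067

0.9135 - 0.4067i


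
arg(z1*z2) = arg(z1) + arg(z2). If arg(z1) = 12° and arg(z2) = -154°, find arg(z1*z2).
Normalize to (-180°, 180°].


arg(z1*z2) = 12° - 154° = -142°
Normalized to (-180°, 180°]: -142°

-142°


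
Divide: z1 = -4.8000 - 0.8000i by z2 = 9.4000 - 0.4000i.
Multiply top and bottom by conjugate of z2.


Conjugate of z2 = 9.4000 + 0.4000i
Numerator: (-4.8000 - 0.8000i)(9.4000 + 0.4000i) = -44.8000 - 9.4400i
Denominator: 9.4^2 + (-0.4)^2 = 88.52
Result = (-44.8000 - 9.4400i)/88.52

-0.5061 - 0.1066i


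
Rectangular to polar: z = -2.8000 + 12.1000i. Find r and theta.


r = sqrt(7.84+146.41) = sqrt(154.25) = 12.4197
theta = atan2(12.1, -2.8) = 103.0292 degrees

r = 12.4197, theta = 103.0292 degrees


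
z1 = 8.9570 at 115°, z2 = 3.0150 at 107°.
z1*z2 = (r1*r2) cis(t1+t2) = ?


r = 8.9570 * 3.0150 = 27.0054
theta = 115° + 107° = 222° = 222° (mod 360)

27.0054 cis(222°)


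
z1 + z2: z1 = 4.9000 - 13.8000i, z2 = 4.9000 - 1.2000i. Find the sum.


Real: 4.9 + 4.9 = 9.8
Imag: -13.8 - 1.2 = -15

9.8000 - 15.0000i


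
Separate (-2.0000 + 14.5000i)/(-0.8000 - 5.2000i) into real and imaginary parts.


Multiply by conjugate: (-2.0000 + 14.5000i)(-0.8000 + 5.2000i) / ((-0.8)^2 + (-5.2)^2)
Numerator real = -2*(-0.8) + 14.5*(-5.2) = -73.8
Numerator imag = 14.5*(-0.8) - (-2)*(-5.2) = -22
Denominator = 27.68
Re(z) = -73.8/27.68 = -2.6662
Im(z) = -22/27.68 = -0.7948

Re(z) = -2.6662, Im(z) = -0.7948


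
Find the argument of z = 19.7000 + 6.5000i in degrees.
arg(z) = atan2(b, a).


Re = 19.7, Im = 6.5
arg = atan2(6.5, 19.7) = 18.2603 degrees

arg(z) = 18.2603 degrees


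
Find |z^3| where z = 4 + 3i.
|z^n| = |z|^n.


|z| = sqrt(16+9) = sqrt(25) = 5
|z^3| = |z|^3 = 5^3 = 125

|z^3| = 125


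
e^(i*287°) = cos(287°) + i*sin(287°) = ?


cos(287°) = 0.2924
sin(287°) = -0.9563

e^(i*287°) = 0.2924 - 0.9563i


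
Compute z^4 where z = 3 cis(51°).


r^4 = 3^4 = 81
n*theta = 4*51° = 204° = 204° (mod 360)
a = 81*cos(204°) = -73.9972
b = 81*sin(204°) = -32.9457

81 cis(204°) = -73.9972 - 32.9457i


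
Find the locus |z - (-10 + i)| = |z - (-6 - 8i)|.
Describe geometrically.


Equal distances means the locus is the perpendicular bisector of z1 and z2.
Midpoint = ((-10+(-6))/2, (1+(-8))/2) = (-8.0000, -3.5000)

Perpendicular bisector through (-8.0000, -3.5000)


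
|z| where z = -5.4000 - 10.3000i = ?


|z| = sqrt((-5.4)^2 + (-10.3)^2) = sqrt(29.16 + 106.09) = sqrt(135.25) = 11.6297

|z| = 11.6297


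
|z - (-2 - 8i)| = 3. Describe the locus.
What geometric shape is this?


|z - z0| = r is a circle with center z0 and radius r.
Center = (-2, -8), radius = 3

Circle with center (-2, -8) and radius 3


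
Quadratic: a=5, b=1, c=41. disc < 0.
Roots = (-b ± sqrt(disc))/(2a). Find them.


disc = 1^2 - 4*5*41 = 1 - 820 = -819
sqrt(|disc|) = sqrt(819) = 28.6182
Real part = -1/(2*5) = -0.1000
Imag part = 28.6182/(2*5) = 2.8618

-0.1000 ± 2.8618i


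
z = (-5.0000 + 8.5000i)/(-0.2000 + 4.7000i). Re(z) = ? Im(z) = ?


Multiply by conjugate: (-5.0000 + 8.5000i)(-0.2000 - 4.7000i) / ((-0.2)^2 + 4.7^2)
Numerator real = -5*(-0.2) + 8.5*4.7 = 40.95
Numerator imag = 8.5*(-0.2) - (-5)*4.7 = 21.8
Denominator = 22.13
Re(z) = 40.95/22.13 = 1.8504
Im(z) = 21.8/22.13 = 0.9851

Re(z) = 1.8504, Im(z) = 0.9851


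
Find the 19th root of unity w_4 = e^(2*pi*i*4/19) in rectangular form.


Angle = 360*4/19 = 75.7895°
a = cos(75.7895°) = 0.2455
b = sin(75.7895°) = 0.9694

0.2455 + 0.9694i


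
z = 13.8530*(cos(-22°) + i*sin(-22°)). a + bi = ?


a = 13.8530*cos(-22°) = 13.8530*0.927184 = 12.8443
b = 13.8530*sin(-22°) = 13.8530*(-0.374607) = -5.1894

12.8443 - 5.1894i


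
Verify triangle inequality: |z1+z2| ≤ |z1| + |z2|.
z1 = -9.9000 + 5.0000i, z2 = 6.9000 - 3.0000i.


|z1| = sqrt((-9.9)^2 + 5^2) = sqrt(123.01) = 11.0910
|z2| = sqrt(6.9^2 + (-3)^2) = sqrt(56.61) = 7.5240
z1+z2 = -3.0000 + 2.0000i
|z1+z2| = sqrt(13) = 3.6056
|z1|+|z2| = 11.0910 + 7.5240 = 18.6150

|z1+z2| = 3.6056 ≤ |z1|+|z2| = 18.6150 (verified)


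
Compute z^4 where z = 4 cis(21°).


r^4 = 4^4 = 256
n*theta = 4*21° = 84° = 84° (mod 360)
a = 256*cos(84°) = 26.7593
b = 256*sin(84°) = 254.5976

256 cis(84°) = 26.7593 + 254.5976i


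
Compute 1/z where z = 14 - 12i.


|z|^2 = 196+144 = 340
1/z = (14 + 12i)/340

1/z = 0.0412 + 0.0353i


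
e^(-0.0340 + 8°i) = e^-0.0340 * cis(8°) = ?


e^-0.0340 = 0.9666
cos(8°) = 0.9903
sin(8°) = 0.13917
Real = 0.9666*0.9903 = 0.9572
Imag = 0.9666*0.13917 = 0.1345

0.9572 + 0.1345i


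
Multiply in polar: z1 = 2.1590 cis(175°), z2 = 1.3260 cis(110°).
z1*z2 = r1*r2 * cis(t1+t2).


r = 2.1590 * 1.3260 = 2.8628
theta = 175° + 110° = 285° = 285° (mod 360)

2.8628 cis(285°)


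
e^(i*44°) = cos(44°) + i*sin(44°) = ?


cos(44°) = 0.7193
sin(44°) = 0.6947

e^(i*44°) = 0.7193 + 0.6947i


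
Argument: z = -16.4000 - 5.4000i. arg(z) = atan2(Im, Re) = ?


Re = -16.4, Im = -5.4
arg = atan2(-5.4, -16.4) = -161.7749 degrees

arg(z) = -161.7749 degrees


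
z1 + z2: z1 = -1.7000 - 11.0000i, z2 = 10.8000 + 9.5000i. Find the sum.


Real: -1.7 + 10.8 = 9.1
Imag: -11 + 9.5 = -1.5

9.1000 - 1.5000i


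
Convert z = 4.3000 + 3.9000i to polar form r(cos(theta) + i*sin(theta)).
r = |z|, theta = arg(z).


r = sqrt(18.49+15.21) = sqrt(33.7) = 5.8052
theta = atan2(3.9, 4.3) = 42.2073 degrees

r = 5.8052, theta = 42.2073 degrees


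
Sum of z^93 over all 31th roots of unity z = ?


The roots are w_k = w^k with w = e^(2*pi*i/31), and (w^k)^93 = (w^93)^k.
So S = 1 + u + u^2 + ... + u^(30) with u = w^93.
93 = 3*31 + 0, so 93 is a multiple of 31 and u = (w^31)^3 = 1.
Every one of the 31 terms equals 1: S = 31

S = 31


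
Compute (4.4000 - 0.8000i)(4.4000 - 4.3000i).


Real = 4.4*4.4 - (-0.8)*(-4.3) = 19.36 - 3.44 = 15.92
Imag = 4.4*(-4.3) + 4.4*(-0.8) = -18.92 - (3.52) = -22.44

15.9200 - 22.4400i


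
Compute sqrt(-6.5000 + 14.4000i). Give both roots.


|z| = sqrt(42.25+207.36) = 15.7991
sqrt((|z|+a)/2) = sqrt((15.7991+(-6.5))/2) = sqrt(4.6495) = 2.1563
sqrt((|z|-a)/2) = sqrt((15.7991-(-6.5))/2) = sqrt(11.1495) = 3.3391

±(2.1563 + 3.3391i) i.e. 2.1563 + 3.3391i and -2.1563 - 3.3391i


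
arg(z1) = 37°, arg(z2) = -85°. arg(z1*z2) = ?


arg(z1*z2) = 37° - 85° = -48°
Normalized to (-180°, 180°]: -48°

-48°


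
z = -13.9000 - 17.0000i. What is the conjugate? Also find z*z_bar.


z_bar = -13.9000 + 17.0000i
z*z_bar = (-13.9)^2 + (-17)^2 = 193.21 + 289 = 482.21

z_bar = -13.9000 + 17.0000i, z*z_bar = 482.21


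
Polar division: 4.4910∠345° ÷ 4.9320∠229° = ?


r = 4.4910 / 4.9320 = 0.9106
theta = 345° - 229° = 116° = 116° (mod 360)

0.9106 cis(116°)


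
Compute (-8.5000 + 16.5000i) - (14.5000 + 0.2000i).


Real: -8.5 - 14.5 = -23
Imag: 16.5 - 0.2 = 16.3

-23.0000 + 16.3000i


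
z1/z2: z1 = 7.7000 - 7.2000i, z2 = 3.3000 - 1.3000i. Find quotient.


Conjugate of z2 = 3.3000 + 1.3000i
Numerator: (7.7000 - 7.2000i)(3.3000 + 1.3000i) = 34.7700 - 13.7500i
Denominator: 3.3^2 + (-1.3)^2 = 12.58
Result = (34.7700 - 13.7500i)/12.58

2.7639 - 1.0930i


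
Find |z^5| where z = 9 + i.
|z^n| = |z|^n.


|z| = sqrt(81+1) = sqrt(82) = 9.0554
|z^5| = |z|^5 = (sqrt(82))^5 = 82^2 * sqrt(82) = 6724*sqrt(82)

|z^5| = 6724*sqrt(82) ≈ 60888.4097


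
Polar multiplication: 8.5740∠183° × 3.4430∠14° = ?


r = 8.5740 * 3.4430 = 29.5203
theta = 183° + 14° = 197° = 197° (mod 360)

29.5203 cis(197°)


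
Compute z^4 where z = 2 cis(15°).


r^4 = 2^4 = 16
n*theta = 4*15° = 60° = 60° (mod 360)
a = 16*cos(60°) = 8.0000
b = 16*sin(60°) = 13.8564

16 cis(60°) = 8.0000 + 13.8564i


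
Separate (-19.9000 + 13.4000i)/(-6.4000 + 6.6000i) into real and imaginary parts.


Multiply by conjugate: (-19.9000 + 13.4000i)(-6.4000 - 6.6000i) / ((-6.4)^2 + 6.6^2)
Numerator real = -19.9*(-6.4) + 13.4*6.6 = 215.8
Numerator imag = 13.4*(-6.4) - (-19.9)*6.6 = 45.58
Denominator = 84.52
Re(z) = 215.8/84.52 = 2.5532
Im(z) = 45.58/84.52 = 0.5393

Re(z) = 2.5532, Im(z) = 0.5393


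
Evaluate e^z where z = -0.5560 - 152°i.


e^-0.5560 = 0.5735
cos(-152°) = -0.88295
sin(-152°) = -0.46947
Real = 0.5735*(-0.88295) = -0.5064
Imag = 0.5735*(-0.46947) = -0.2692

-0.5064 - 0.2692i


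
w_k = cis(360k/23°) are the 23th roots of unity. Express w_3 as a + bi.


Angle = 360*3/23 = 46.9565°
a = cos(46.9565°) = 0.6826
b = sin(46.9565°) = 0.7308

0.6826 + 0.7308i


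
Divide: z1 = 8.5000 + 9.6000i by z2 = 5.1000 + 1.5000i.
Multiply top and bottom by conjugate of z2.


Conjugate of z2 = 5.1000 - 1.5000i
Numerator: (8.5000 + 9.6000i)(5.1000 - 1.5000i) = 57.7500 + 36.2100i
Denominator: 5.1^2 + 1.5^2 = 28.26
Result = (57.7500 + 36.2100i)/28.26

2.0435 + 1.2813i


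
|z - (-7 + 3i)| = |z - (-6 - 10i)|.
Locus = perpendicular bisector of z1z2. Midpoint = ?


Equal distances means the locus is the perpendicular bisector of z1 and z2.
Midpoint = ((-7+(-6))/2, (3+(-10))/2) = (-6.5000, -3.5000)

Perpendicular bisector through (-6.5000, -3.5000)


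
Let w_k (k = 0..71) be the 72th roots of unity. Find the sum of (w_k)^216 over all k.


The roots are w_k = w^k with w = e^(2*pi*i/72), and (w^k)^216 = (w^216)^k.
So S = 1 + u + u^2 + ... + u^(71) with u = w^216.
216 = 3*72 + 0, so 216 is a multiple of 72 and u = (w^72)^3 = 1.
Every one of the 72 terms equals 1: S = 72

S = 72


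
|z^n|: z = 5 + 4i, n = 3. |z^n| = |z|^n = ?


|z| = sqrt(25+16) = sqrt(41) = 6.4031
|z^3| = |z|^3 = (sqrt(41))^3 = 41*sqrt(41)

|z^3| = 41*sqrt(41) ≈ 262.5281


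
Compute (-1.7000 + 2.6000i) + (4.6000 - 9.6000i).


Real: -1.7 + 4.6 = 2.9
Imag: 2.6 - 9.6 = -7

2.9000 - 7.0000i


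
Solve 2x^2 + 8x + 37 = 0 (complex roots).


disc = 8^2 - 4*2*37 = 64 - 296 = -232
sqrt(|disc|) = sqrt(232) = 15.2315
Real part = -8/(2*2) = -2.0000
Imag part = 15.2315/(2*2) = 3.8079

-2.0000 ± 3.8079i


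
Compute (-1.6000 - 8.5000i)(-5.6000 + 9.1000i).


Real = -1.6*(-5.6) - (-8.5)*9.1 = 8.96 - (-77.35) = 86.31
Imag = -1.6*9.1 - (5.6)*(-8.5) = -14.56 + 47.6 = 33.04

86.3100 + 33.0400i


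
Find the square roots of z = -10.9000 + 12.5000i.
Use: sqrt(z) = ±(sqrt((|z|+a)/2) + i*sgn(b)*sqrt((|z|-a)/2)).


|z| = sqrt(118.81+156.25) = 16.5849
sqrt((|z|+a)/2) = sqrt((16.5849+(-10.9))/2) = sqrt(2.8425) = 1.6860
sqrt((|z|-a)/2) = sqrt((16.5849-(-10.9))/2) = sqrt(13.7425) = 3.7071

±(1.6860 + 3.7071i) i.e. 1.6860 + 3.7071i and -1.6860 - 3.7071i


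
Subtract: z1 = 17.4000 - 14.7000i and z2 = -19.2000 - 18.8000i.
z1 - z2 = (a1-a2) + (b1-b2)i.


Real: 17.4 + 19.2 = 36.6
Imag: -14.7 + 18.8 = 4.1

36.6000 + 4.1000i


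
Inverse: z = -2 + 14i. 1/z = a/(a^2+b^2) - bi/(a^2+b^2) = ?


|z|^2 = 4+196 = 200
1/z = (-2 - 14i)/200

1/z = -0.0100 - 0.0700i


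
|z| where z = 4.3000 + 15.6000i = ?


|z| = sqrt(4.3^2 + 15.6^2) = sqrt(18.49 + 243.36) = sqrt(261.85) = 16.1818

|z| = 16.1818


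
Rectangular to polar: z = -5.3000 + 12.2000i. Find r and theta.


r = sqrt(28.09+148.84) = sqrt(176.93) = 13.3015
theta = atan2(12.2, -5.3) = 113.4814 degrees

r = 13.3015, theta = 113.4814 degrees


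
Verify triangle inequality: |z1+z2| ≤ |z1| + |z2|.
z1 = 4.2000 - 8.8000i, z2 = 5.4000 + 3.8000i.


|z1| = sqrt(4.2^2 + (-8.8)^2) = sqrt(95.08) = 9.7509
|z2| = sqrt(5.4^2 + 3.8^2) = sqrt(43.6) = 6.6030
z1+z2 = 9.6000 - 5.0000i
|z1+z2| = sqrt(117.16) = 10.8240
|z1|+|z2| = 9.7509 + 6.6030 = 16.3539

|z1+z2| = 10.8240 ≤ |z1|+|z2| = 16.3539 (verified)


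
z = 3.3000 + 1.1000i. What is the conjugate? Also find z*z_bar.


z_bar = 3.3000 - 1.1000i
z*z_bar = 3.3^2 + 1.1^2 = 10.89 + 1.21 = 12.1

z_bar = 3.3000 - 1.1000i, z*z_bar = 12.1


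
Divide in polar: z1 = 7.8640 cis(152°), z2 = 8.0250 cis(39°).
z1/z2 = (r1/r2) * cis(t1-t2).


r = 7.8640 / 8.0250 = 0.9799
theta = 152° - 39° = 113° = 113° (mod 360)

0.9799 cis(113°)


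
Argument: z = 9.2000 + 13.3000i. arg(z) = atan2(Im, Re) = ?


Re = 9.2, Im = 13.3
arg = atan2(13.3, 9.2) = 55.3273 degrees

arg(z) = 55.3273 degrees


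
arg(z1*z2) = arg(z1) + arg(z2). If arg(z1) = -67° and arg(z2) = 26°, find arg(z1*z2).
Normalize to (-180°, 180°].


arg(z1*z2) = -67° + 26° = -41°
Normalized to (-180°, 180°]: -41°

-41°


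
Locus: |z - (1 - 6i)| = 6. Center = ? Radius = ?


|z - z0| = r is a circle with center z0 and radius r.
Center = (1, -6), radius = 6

Circle with center (1, -6) and radius 6


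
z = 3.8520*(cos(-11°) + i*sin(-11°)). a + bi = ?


a = 3.8520*cos(-11°) = 3.8520*0.98163 = 3.7812
b = 3.8520*sin(-11°) = 3.8520*(-0.1908) = -0.7350

3.7812 - 0.7350i


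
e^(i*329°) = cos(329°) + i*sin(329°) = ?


cos(329°) = 0.8572
sin(329°) = -0.5150

e^(i*329°) = 0.8572 - 0.5150i


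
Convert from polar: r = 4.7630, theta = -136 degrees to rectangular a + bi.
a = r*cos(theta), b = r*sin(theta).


a = 4.7630*cos(-136°) = 4.7630*(-0.71934) = -3.4262
b = 4.7630*sin(-136°) = 4.7630*(-0.69466) = -3.3087

-3.4262 - 3.3087i


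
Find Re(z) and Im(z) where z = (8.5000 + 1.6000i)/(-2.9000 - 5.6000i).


Multiply by conjugate: (8.5000 + 1.6000i)(-2.9000 + 5.6000i) / ((-2.9)^2 + (-5.6)^2)
Numerator real = 8.5*(-2.9) + 1.6*(-5.6) = -33.61
Numerator imag = 1.6*(-2.9) - 8.5*(-5.6) = 42.96
Denominator = 39.77
Re(z) = -33.61/39.77 = -0.8451
Im(z) = 42.96/39.77 = 1.0802

Re(z) = -0.8451, Im(z) = 1.0802


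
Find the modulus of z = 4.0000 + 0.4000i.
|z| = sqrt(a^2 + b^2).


|z| = sqrt(4^2 + 0.4^2) = sqrt(16 + 0.16) = sqrt(16.16) = 4.0200

|z| = 4.0200


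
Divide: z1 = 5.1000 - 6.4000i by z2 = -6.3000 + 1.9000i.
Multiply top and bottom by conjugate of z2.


Conjugate of z2 = -6.3000 - 1.9000i
Numerator: (5.1000 - 6.4000i)(-6.3000 - 1.9000i) = -44.2900 + 30.6300i
Denominator: (-6.3)^2 + 1.9^2 = 43.3
Result = (-44.2900 + 30.6300i)/43.3

-1.0229 + 0.7074i


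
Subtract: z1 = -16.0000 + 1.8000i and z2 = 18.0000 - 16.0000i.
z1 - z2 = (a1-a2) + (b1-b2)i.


Real: -16 - 18 = -34
Imag: 1.8 + 16 = 17.8

-34.0000 + 17.8000i


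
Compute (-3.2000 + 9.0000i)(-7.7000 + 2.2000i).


Real = -3.2*(-7.7) - 9*2.2 = 24.64 - 19.8 = 4.84
Imag = -3.2*2.2 - (7.7)*9 = -7.04 - (69.3) = -76.34

4.8400 - 76.3400i


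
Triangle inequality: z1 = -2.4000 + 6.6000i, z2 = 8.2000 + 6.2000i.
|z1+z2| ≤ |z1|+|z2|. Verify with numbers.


|z1| = sqrt((-2.4)^2 + 6.6^2) = sqrt(49.32) = 7.0228
|z2| = sqrt(8.2^2 + 6.2^2) = sqrt(105.68) = 10.2801
z1+z2 = 5.8000 + 12.8000i
|z1+z2| = sqrt(197.48) = 14.0528
|z1|+|z2| = 7.0228 + 10.2801 = 17.3029

|z1+z2| = 14.0528 ≤ |z1|+|z2| = 17.3029 (verified)


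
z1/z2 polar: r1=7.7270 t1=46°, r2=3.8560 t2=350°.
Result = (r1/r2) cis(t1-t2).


r = 7.7270 / 3.8560 = 2.0039
theta = 46° - 350° = -304° = 56° (mod 360)

2.0039 cis(56°)


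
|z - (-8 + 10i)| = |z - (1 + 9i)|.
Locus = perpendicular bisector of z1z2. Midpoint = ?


Equal distances means the locus is the perpendicular bisector of z1 and z2.
Midpoint = ((-8+1)/2, (10+9)/2) = (-3.5000, 9.5000)

Perpendicular bisector through (-3.5000, 9.5000)


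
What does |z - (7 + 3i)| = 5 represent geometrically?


|z - z0| = r is a circle with center z0 and radius r.
Center = (7, 3), radius = 5

Circle with center (7, 3) and radius 5


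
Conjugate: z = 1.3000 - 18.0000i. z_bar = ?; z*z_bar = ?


z_bar = 1.3000 + 18.0000i
z*z_bar = 1.3^2 + (-18)^2 = 1.69 + 324 = 325.69

z_bar = 1.3000 + 18.0000i, z*z_bar = 325.69


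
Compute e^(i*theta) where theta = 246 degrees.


cos(246°) = -0.4067
sin(246°) = -0.9135

e^(i*246°) = -0.4067 - 0.9135i


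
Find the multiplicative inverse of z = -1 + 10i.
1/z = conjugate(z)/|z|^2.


|z|^2 = 1+100 = 101
1/z = (-1 - 10i)/101

1/z = -0.0099 - 0.0990i


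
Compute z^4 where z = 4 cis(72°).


r^4 = 4^4 = 256
n*theta = 4*72° = 288° = 288° (mod 360)
a = 256*cos(288°) = 79.1084
b = 256*sin(288°) = -243.4705

256 cis(288°) = 79.1084 - 243.4705i


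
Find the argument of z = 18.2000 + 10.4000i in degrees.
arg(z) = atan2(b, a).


Re = 18.2, Im = 10.4
arg = atan2(10.4, 18.2) = 29.7449 degrees

arg(z) = 29.7449 degrees


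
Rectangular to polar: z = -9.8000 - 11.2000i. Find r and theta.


r = sqrt(96.04+125.44) = sqrt(221.48) = 14.8822
theta = atan2(-11.2, -9.8) = -131.1859 degrees

r = 14.8822, theta = -131.1859 degrees


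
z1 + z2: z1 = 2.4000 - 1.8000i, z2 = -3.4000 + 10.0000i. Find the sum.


Real: 2.4 - 3.4 = -1
Imag: -1.8 + 10 = 8.2

-1.0000 + 8.2000i


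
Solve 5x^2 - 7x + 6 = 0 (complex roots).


disc = (-7)^2 - 4*5*6 = 49 - 120 = -71
sqrt(|disc|) = sqrt(71) = 8.4261
Real part = 7/(2*5) = 0.7000
Imag part = 8.4261/(2*5) = 0.8426

0.7000 ± 0.8426i


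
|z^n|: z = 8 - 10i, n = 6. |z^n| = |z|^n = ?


|z| = sqrt(64+100) = sqrt(164) = 12.8062
|z^6| = |z|^6 = (sqrt(164))^6 = 164^3 = 4410944

|z^6| = 4410944


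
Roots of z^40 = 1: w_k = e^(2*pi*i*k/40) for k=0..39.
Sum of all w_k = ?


The sum of all 40th roots of unity is 0.
Geometric series: (1 - w^40)/(1 - w) = (1-1)/(1-w) = 0 since w^40 = 1, w ≠ 1.
Alternatively: coefficient of z^39 in z^40 - 1 is 0.

0


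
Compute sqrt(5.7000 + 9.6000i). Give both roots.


|z| = sqrt(32.49+92.16) = 11.1647
sqrt((|z|+a)/2) = sqrt((11.1647+5.7)/2) = sqrt(8.4323) = 2.9038
sqrt((|z|-a)/2) = sqrt((11.1647-5.7)/2) = sqrt(2.7323) = 1.6530

±(2.9038 + 1.6530i) i.e. 2.9038 + 1.6530i and -2.9038 - 1.6530i


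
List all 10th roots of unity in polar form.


The 10th roots of unity are cis(360k/10°) for k=0..9
Angle step = 360/10 = 36°
Primitive root: cis(36°)
Primitive root = 0.8090 + 0.5878i

10 roots at angles: 0°, 36°, 72°, 108°, 144°, 180°, 216°, 252°, 288°, 324°


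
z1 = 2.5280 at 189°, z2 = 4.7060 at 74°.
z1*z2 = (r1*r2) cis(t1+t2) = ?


r = 2.5280 * 4.7060 = 11.8968
theta = 189° + 74° = 263° = 263° (mod 360)

11.8968 cis(263°)


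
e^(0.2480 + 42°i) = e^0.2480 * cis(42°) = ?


e^0.2480 = 1.2815
cos(42°) = 0.7431
sin(42°) = 0.6691
Real = 1.2815*0.7431 = 0.9523
Imag = 1.2815*0.6691 = 0.8575

0.9523 + 0.8575i


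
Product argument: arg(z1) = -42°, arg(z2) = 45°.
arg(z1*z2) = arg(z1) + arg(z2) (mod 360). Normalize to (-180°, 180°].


arg(z1*z2) = -42° + 45° = 3°
Normalized to (-180°, 180°]: 3°

3°


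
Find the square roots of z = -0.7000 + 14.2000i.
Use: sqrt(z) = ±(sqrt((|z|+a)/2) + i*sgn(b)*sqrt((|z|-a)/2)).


|z| = sqrt(0.49+201.64) = 14.2172
sqrt((|z|+a)/2) = sqrt((14.2172+(-0.7))/2) = sqrt(6.7586) = 2.5997
sqrt((|z|-a)/2) = sqrt((14.2172-(-0.7))/2) = sqrt(7.4586) = 2.7310

±(2.5997 + 2.7310i) i.e. 2.5997 + 2.7310i and -2.5997 - 2.7310i


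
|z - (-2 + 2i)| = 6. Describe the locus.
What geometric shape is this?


|z - z0| = r is a circle with center z0 and radius r.
Center = (-2, 2), radius = 6

Circle with center (-2, 2) and radius 6


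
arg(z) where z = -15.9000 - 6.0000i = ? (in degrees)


Re = -15.9, Im = -6
arg = atan2(-6, -15.9) = -159.3256 degrees

arg(z) = -159.3256 degrees


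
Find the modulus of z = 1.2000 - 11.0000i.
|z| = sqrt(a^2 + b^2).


|z| = sqrt(1.2^2 + (-11)^2) = sqrt(1.44 + 121) = sqrt(122.44) = 11.0653

|z| = 11.0653


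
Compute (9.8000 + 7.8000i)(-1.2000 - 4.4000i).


Real = 9.8*(-1.2) - 7.8*(-4.4) = -11.76 - (-34.32) = 22.56
Imag = 9.8*(-4.4) - (1.2)*7.8 = -43.12 - (9.36) = -52.48

22.5600 - 52.4800i


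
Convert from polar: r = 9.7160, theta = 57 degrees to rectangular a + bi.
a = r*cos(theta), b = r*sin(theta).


a = 9.7160*cos(57°) = 9.7160*0.54464 = 5.2917
b = 9.7160*sin(57°) = 9.7160*0.83867 = 8.1485

5.2917 + 8.1485i


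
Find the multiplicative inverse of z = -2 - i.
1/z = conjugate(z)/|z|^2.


|z|^2 = 4+1 = 5
1/z = (-2 + 1i)/5

1/z = -0.4000 + 0.2000i


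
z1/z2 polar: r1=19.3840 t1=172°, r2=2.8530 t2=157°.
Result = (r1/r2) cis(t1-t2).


r = 19.3840 / 2.8530 = 6.7943
theta = 172° - 157° = 15° = 15° (mod 360)

6.7943 cis(15°)


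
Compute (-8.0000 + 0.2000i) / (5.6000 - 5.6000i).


Conjugate of z2 = 5.6000 + 5.6000i
Numerator: (-8.0000 + 0.2000i)(5.6000 + 5.6000i) = -45.9200 - 43.6800i
Denominator: 5.6^2 + (-5.6)^2 = 62.72
Result = (-45.9200 - 43.6800i)/62.72

-0.7321 - 0.6964i


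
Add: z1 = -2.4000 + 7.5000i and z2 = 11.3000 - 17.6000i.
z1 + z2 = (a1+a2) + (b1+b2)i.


Real: -2.4 + 11.3 = 8.9
Imag: 7.5 - 17.6 = -10.1

8.9000 - 10.1000i


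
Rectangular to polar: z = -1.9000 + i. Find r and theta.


r = sqrt(3.61+1) = sqrt(4.61) = 2.1471
theta = atan2(1, -1.9) = 152.2415 degrees

r = 2.1471, theta = 152.2415 degrees


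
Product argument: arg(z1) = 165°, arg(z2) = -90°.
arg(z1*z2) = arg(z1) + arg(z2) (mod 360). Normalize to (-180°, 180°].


arg(z1*z2) = 165° - 90° = 75°
Normalized to (-180°, 180°]: 75°

75°


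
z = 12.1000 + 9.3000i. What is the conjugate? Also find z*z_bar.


z_bar = 12.1000 - 9.3000i
z*z_bar = 12.1^2 + 9.3^2 = 146.41 + 86.49 = 232.9

z_bar = 12.1000 - 9.3000i, z*z_bar = 232.9


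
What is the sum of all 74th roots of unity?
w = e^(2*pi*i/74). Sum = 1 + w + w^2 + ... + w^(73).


The sum of all 74th roots of unity is 0.
Geometric series: (1 - w^74)/(1 - w) = (1-1)/(1-w) = 0 since w^74 = 1, w ≠ 1.
Alternatively: coefficient of z^73 in z^74 - 1 is 0.

0


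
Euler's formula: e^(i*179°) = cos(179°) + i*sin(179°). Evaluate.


cos(179°) = -0.9998
sin(179°) = 0.0175

e^(i*179°) = -0.9998 + 0.0175i


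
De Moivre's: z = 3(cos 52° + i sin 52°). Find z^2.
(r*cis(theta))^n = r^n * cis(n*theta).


r^2 = 3^2 = 9
n*theta = 2*52° = 104° = 104° (mod 360)
a = 9*cos(104°) = -2.1773
b = 9*sin(104°) = 8.7327

9 cis(104°) = -2.1773 + 8.7327i


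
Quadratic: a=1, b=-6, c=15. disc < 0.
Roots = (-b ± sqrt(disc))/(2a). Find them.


disc = (-6)^2 - 4*1*15 = 36 - 60 = -24
sqrt(|disc|) = sqrt(24) = 4.8990
Real part = 6/(2*1) = 3.0000
Imag part = 4.8990/(2*1) = 2.4495

3.0000 ± 2.4495i


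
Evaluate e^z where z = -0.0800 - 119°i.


e^-0.0800 = 0.9231
cos(-119°) = -0.4848
sin(-119°) = -0.87462
Real = 0.9231*(-0.4848) = -0.4475
Imag = 0.9231*(-0.87462) = -0.8074

-0.4475 - 0.8074i


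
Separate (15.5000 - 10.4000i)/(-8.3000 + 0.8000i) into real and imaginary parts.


Multiply by conjugate: (15.5000 - 10.4000i)(-8.3000 - 0.8000i) / ((-8.3)^2 + 0.8^2)
Numerator real = 15.5*(-8.3) - (10.4)*0.8 = -136.97
Numerator imag = -10.4*(-8.3) - 15.5*0.8 = 73.92
Denominator = 69.53
Re(z) = -136.97/69.53 = -1.9699
Im(z) = 73.92/69.53 = 1.0631

Re(z) = -1.9699, Im(z) = 1.0631


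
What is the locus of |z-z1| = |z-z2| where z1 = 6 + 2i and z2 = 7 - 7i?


Equal distances means the locus is the perpendicular bisector of z1 and z2.
Midpoint = ((6+7)/2, (2+(-7))/2) = (6.5000, -2.5000)

Perpendicular bisector through (6.5000, -2.5000)


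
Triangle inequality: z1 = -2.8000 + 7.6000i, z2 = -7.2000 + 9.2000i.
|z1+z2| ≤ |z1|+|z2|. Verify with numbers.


|z1| = sqrt((-2.8)^2 + 7.6^2) = sqrt(65.6) = 8.0994
|z2| = sqrt((-7.2)^2 + 9.2^2) = sqrt(136.48) = 11.6825
z1+z2 = -10.0000 + 16.8000i
|z1+z2| = sqrt(382.24) = 19.5510
|z1|+|z2| = 8.0994 + 11.6825 = 19.7819

|z1+z2| = 19.5510 ≤ |z1|+|z2| = 19.7819 (verified)


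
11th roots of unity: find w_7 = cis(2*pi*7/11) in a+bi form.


Angle = 360*7/11 = 229.0909°
a = cos(229.0909°) = -0.6549
b = sin(229.0909°) = -0.7557

-0.6549 - 0.7557i


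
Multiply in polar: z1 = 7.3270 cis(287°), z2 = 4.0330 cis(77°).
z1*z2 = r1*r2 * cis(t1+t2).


r = 7.3270 * 4.0330 = 29.5498
theta = 287° + 77° = 364° = 4° (mod 360)

29.5498 cis(4°)


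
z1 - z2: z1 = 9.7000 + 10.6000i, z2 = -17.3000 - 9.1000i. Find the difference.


Real: 9.7 + 17.3 = 27
Imag: 10.6 + 9.1 = 19.7

27.0000 + 19.7000i


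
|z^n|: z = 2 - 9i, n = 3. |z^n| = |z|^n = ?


|z| = sqrt(4+81) = sqrt(85) = 9.2195
|z^3| = |z|^3 = (sqrt(85))^3 = 85*sqrt(85)

|z^3| = 85*sqrt(85) ≈ 783.6613


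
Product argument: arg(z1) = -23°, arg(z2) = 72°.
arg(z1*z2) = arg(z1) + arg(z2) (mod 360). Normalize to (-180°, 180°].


arg(z1*z2) = -23° + 72° = 49°
Normalized to (-180°, 180°]: 49°

49°


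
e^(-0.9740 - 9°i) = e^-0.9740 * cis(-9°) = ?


e^-0.9740 = 0.37757
cos(-9°) = 0.9877
sin(-9°) = -0.1564
Real = 0.37757*0.9877 = 0.3729
Imag = 0.37757*(-0.1564) = -0.0591

0.3729 - 0.0591i


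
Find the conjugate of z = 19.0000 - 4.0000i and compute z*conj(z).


z_bar = 19.0000 + 4.0000i
z*z_bar = 19^2 + (-4)^2 = 361 + 16 = 377

z_bar = 19.0000 + 4.0000i, z*z_bar = 377


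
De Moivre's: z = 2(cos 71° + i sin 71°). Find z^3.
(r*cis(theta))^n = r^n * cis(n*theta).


r^3 = 2^3 = 8
n*theta = 3*71° = 213° = 213° (mod 360)
a = 8*cos(213°) = -6.7094
b = 8*sin(213°) = -4.3571

8 cis(213°) = -6.7094 - 4.3571i


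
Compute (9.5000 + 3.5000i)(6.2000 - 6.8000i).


Real = 9.5*6.2 - 3.5*(-6.8) = 58.9 - (-23.8) = 82.7
Imag = 9.5*(-6.8) + 6.2*3.5 = -64.6 + 21.7 = -42.9

82.7000 - 42.9000i


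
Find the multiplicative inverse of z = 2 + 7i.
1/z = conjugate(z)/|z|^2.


|z|^2 = 4+49 = 53
1/z = (2 - 7i)/53

1/z = 0.0377 - 0.1321i


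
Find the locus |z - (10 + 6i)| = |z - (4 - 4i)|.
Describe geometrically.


Equal distances means the locus is the perpendicular bisector of z1 and z2.
Midpoint = ((10+4)/2, (6+(-4))/2) = (7.0000, 1.0000)

Perpendicular bisector through (7.0000, 1.0000)


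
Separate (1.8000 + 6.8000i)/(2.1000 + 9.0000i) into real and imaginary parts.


Multiply by conjugate: (1.8000 + 6.8000i)(2.1000 - 9.0000i) / (2.1^2 + 9^2)
Numerator real = 1.8*2.1 + 6.8*9 = 64.98
Numerator imag = 6.8*2.1 - 1.8*9 = -1.92
Denominator = 85.41
Re(z) = 64.98/85.41 = 0.7608
Im(z) = -1.92/85.41 = -0.0225

Re(z) = 0.7608, Im(z) = -0.0225


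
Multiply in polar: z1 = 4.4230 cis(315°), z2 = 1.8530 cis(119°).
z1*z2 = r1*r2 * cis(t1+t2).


r = 4.4230 * 1.8530 = 8.1958
theta = 315° + 119° = 434° = 74° (mod 360)

8.1958 cis(74°)


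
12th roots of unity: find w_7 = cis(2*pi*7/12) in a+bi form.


Angle = 360*7/12 = 210°
a = cos(210°) = -0.8660
b = sin(210°) = -0.5000

-0.8660 - 0.5000i


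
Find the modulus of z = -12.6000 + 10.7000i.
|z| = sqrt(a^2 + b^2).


|z| = sqrt((-12.6)^2 + 10.7^2) = sqrt(158.76 + 114.49) = sqrt(273.25) = 16.5303

|z| = 16.5303


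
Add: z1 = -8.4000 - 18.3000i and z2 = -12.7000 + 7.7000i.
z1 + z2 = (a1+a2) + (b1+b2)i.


Real: -8.4 - 12.7 = -21.1
Imag: -18.3 + 7.7 = -10.6

-21.1000 - 10.6000i


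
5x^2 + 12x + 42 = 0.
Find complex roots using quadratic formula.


disc = 12^2 - 4*5*42 = 144 - 840 = -696
sqrt(|disc|) = sqrt(696) = 26.3818
Real part = -12/(2*5) = -1.2000
Imag part = 26.3818/(2*5) = 2.6382

-1.2000 ± 2.6382i


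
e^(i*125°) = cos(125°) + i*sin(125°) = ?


cos(125°) = -0.5736
sin(125°) = 0.8192

e^(i*125°) = -0.5736 + 0.8192i


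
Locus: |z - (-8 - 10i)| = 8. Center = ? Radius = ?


|z - z0| = r is a circle with center z0 and radius r.
Center = (-8, -10), radius = 8

Circle with center (-8, -10) and radius 8


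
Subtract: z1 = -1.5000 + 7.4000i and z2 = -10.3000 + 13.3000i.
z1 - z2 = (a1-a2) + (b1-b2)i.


Real: -1.5 + 10.3 = 8.8
Imag: 7.4 - 13.3 = -5.9

8.8000 - 5.9000i


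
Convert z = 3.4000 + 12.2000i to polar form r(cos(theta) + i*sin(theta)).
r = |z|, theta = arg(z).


r = sqrt(11.56+148.84) = sqrt(160.4) = 12.6649
theta = atan2(12.2, 3.4) = 74.4275 degrees

r = 12.6649, theta = 74.4275 degrees


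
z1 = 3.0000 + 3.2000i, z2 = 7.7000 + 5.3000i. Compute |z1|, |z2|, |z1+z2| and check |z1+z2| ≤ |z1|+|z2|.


|z1| = sqrt(3^2 + 3.2^2) = sqrt(19.24) = 4.3863
|z2| = sqrt(7.7^2 + 5.3^2) = sqrt(87.38) = 9.3477
z1+z2 = 10.7000 + 8.5000i
|z1+z2| = sqrt(186.74) = 13.6653
|z1|+|z2| = 4.3863 + 9.3477 = 13.7340

|z1+z2| = 13.6653 ≤ |z1|+|z2| = 13.7340 (verified)


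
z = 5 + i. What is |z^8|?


|z| = sqrt(25+1) = sqrt(26) = 5.0990
|z^8| = |z|^8 = (sqrt(26))^8 = 26^4 = 456976

|z^8| = 456976


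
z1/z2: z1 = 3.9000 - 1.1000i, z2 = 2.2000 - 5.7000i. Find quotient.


Conjugate of z2 = 2.2000 + 5.7000i
Numerator: (3.9000 - 1.1000i)(2.2000 + 5.7000i) = 14.8500 + 19.8100i
Denominator: 2.2^2 + (-5.7)^2 = 37.33
Result = (14.8500 + 19.8100i)/37.33

0.3978 + 0.5307i


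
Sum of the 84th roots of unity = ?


The sum of all 84th roots of unity is 0.
Geometric series: (1 - w^84)/(1 - w) = (1-1)/(1-w) = 0 since w^84 = 1, w ≠ 1.
Alternatively: coefficient of z^83 in z^84 - 1 is 0.

0


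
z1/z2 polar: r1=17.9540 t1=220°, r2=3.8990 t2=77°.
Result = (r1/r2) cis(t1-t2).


r = 17.9540 / 3.8990 = 4.6048
theta = 220° - 77° = 143° = 143° (mod 360)

4.6048 cis(143°)


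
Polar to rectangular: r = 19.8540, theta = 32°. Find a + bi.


a = 19.8540*cos(32°) = 19.8540*0.848048 = 16.8371
b = 19.8540*sin(32°) = 19.8540*0.52992 = 10.5210

16.8371 + 10.5210i


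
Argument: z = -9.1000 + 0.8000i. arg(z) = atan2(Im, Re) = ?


Re = -9.1, Im = 0.8
arg = atan2(0.8, -9.1) = 174.9759 degrees

arg(z) = 174.9759 degrees


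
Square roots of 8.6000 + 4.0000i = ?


|z| = sqrt(73.96+16) = 9.4847
sqrt((|z|+a)/2) = sqrt((9.4847+8.6)/2) = sqrt(9.0424) = 3.0071
sqrt((|z|-a)/2) = sqrt((9.4847-8.6)/2) = sqrt(0.4424) = 0.6651

±(3.0071 + 0.6651i) i.e. 3.0071 + 0.6651i and -3.0071 - 0.6651i


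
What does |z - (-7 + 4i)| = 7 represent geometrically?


|z - z0| = r is a circle with center z0 and radius r.
Center = (-7, 4), radius = 7

Circle with center (-7, 4) and radius 7


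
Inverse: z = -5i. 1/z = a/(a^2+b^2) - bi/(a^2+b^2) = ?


|z|^2 = 0+25 = 25
1/z = (0 + 5i)/25

1/z = 0 + 0.2000i


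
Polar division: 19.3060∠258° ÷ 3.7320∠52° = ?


r = 19.3060 / 3.7320 = 5.1731
theta = 258° - 52° = 206° = 206° (mod 360)

5.1731 cis(206°)


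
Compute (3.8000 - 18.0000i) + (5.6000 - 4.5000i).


Real: 3.8 + 5.6 = 9.4
Imag: -18 - 4.5 = -22.5

9.4000 - 22.5000i


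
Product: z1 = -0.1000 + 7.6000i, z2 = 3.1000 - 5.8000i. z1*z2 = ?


Real = -0.1*3.1 - 7.6*(-5.8) = -0.31 - (-44.08) = 43.77
Imag = -0.1*(-5.8) + 3.1*7.6 = 0.58 + 23.56 = 24.14

43.7700 + 24.1400i


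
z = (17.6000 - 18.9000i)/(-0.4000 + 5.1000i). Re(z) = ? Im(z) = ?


Multiply by conjugate: (17.6000 - 18.9000i)(-0.4000 - 5.1000i) / ((-0.4)^2 + 5.1^2)
Numerator real = 17.6*(-0.4) - (18.9)*5.1 = -103.43
Numerator imag = -18.9*(-0.4) - 17.6*5.1 = -82.2
Denominator = 26.17
Re(z) = -103.43/26.17 = -3.9522
Im(z) = -82.2/26.17 = -3.1410

Re(z) = -3.9522, Im(z) = -3.1410
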